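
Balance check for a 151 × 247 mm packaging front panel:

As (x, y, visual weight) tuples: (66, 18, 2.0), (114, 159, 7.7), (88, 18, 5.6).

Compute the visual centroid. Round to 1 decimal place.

Weights sum to 2.0 + 7.7 + 5.6 = 15.3.
Σw·x = 2.0·66 + 7.7·114 + 5.6·88 = 1502.6, so x̄ = 1502.6/15.3 ≈ 98.21.
Σw·y = 2.0·18 + 7.7·159 + 5.6·18 = 1361.1, so ȳ = 1361.1/15.3 ≈ 88.96.

(98.2, 89.0)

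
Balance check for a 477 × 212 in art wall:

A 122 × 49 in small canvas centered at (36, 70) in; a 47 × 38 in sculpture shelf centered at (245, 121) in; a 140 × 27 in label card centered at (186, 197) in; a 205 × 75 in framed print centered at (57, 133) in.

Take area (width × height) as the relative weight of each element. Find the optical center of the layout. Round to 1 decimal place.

(82.9, 127.2)

Areas: small canvas 122·49 = 5978, sculpture shelf 47·38 = 1786, label card 140·27 = 3780, framed print 205·75 = 15375. Total weight = 26919.
Σw·x = 5978·36 + 1786·245 + 3780·186 + 15375·57 = 2232233, so x̄ = 2232233/26919 ≈ 82.92.
Σw·y = 5978·70 + 1786·121 + 3780·197 + 15375·133 = 3424101, so ȳ = 3424101/26919 ≈ 127.20.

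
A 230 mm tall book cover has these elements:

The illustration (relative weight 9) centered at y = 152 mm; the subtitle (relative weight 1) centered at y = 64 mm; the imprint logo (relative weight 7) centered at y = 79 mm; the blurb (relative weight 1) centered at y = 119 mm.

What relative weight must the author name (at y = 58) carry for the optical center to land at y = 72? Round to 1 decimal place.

w ≈ 57.7

Fixed elements: Σw = 9 + 1 + 7 + 1 = 18, Σw·y = 9·152 + 1·64 + 7·79 + 1·119 = 2104.
Balance at y = 72 requires (2104 + w·58) / (18 + w) = 72.
Rearranging, w·(58 − 72) = 72·18 − 2104 = -808, so w ≈ -808/-14 = 57.71.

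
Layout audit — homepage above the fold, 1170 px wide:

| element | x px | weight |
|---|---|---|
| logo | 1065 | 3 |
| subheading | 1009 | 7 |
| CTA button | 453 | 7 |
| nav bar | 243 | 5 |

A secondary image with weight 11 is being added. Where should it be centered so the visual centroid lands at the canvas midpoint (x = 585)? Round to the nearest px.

After adding the secondary image, total weight = 3 + 7 + 7 + 5 + 11 = 33.
x: need Σw·x = 33·585 = 19305. Existing = 3·1065 + 7·1009 + 7·453 + 5·243 = 14644. Remainder 4661 / 11 ≈ 423.73.

x ≈ 424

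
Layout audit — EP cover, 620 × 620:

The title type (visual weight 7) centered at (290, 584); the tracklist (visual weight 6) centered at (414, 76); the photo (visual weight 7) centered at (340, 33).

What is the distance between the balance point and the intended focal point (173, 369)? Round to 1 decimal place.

≈ 215.5

Σw = 7 + 6 + 7 = 20.
Σw·x = 7·290 + 6·414 + 7·340 = 6894, so x̄ = 6894/20 ≈ 344.70.
Σw·y = 7·584 + 6·76 + 7·33 = 4775, so ȳ = 4775/20 ≈ 238.75.
Offset from (173, 369): Δx ≈ 171.70, Δy ≈ -130.25; distance = √(Δx² + Δy²) ≈ 215.51.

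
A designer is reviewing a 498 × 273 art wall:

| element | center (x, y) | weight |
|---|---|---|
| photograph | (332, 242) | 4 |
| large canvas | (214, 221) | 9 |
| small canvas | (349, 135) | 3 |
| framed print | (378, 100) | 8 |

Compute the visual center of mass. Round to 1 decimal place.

Weights sum to 4 + 9 + 3 + 8 = 24.
Σw·x = 4·332 + 9·214 + 3·349 + 8·378 = 7325, so x̄ = 7325/24 ≈ 305.21.
Σw·y = 4·242 + 9·221 + 3·135 + 8·100 = 4162, so ȳ = 4162/24 ≈ 173.42.

(305.2, 173.4)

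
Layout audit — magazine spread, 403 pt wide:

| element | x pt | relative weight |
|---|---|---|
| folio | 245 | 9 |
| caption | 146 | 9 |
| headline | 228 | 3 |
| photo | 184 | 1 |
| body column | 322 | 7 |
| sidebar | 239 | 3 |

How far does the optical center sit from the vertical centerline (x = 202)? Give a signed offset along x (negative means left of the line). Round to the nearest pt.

Σw = 9 + 9 + 3 + 1 + 7 + 3 = 32.
x-moment: 9·245 + 9·146 + 3·228 + 1·184 + 7·322 + 3·239 = 7358; centroid 7358/32 ≈ 229.94.
Offset from x = 202: 229.94 − 202 ≈ 27.94.

≈ 28 pt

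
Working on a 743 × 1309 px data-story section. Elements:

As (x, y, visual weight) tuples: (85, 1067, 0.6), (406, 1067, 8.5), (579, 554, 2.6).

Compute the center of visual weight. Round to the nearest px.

Weights sum to 0.6 + 8.5 + 2.6 = 11.7.
Σw·x = 0.6·85 + 8.5·406 + 2.6·579 = 5007.4, so x̄ = 5007.4/11.7 ≈ 427.98.
Σw·y = 0.6·1067 + 8.5·1067 + 2.6·554 = 11150.1, so ȳ = 11150.1/11.7 ≈ 953.00.

(428, 953)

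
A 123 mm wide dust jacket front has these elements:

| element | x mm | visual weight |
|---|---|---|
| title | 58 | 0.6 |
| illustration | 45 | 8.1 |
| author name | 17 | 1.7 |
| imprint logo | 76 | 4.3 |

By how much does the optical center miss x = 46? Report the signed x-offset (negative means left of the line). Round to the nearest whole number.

Weights sum to 0.6 + 8.1 + 1.7 + 4.3 = 14.7.
x: (0.6·58 + 8.1·45 + 1.7·17 + 4.3·76) / 14.7 = 755.0 / 14.7 ≈ 51.36
Against x = 46, that's 51.36 − 46 = 5.36.

≈ 5 mm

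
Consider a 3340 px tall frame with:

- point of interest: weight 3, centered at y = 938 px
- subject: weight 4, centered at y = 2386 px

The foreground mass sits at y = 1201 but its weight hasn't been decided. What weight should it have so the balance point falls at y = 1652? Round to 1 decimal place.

w ≈ 1.8

Existing Σw = 7 (3 + 4); existing moment 3·938 + 4·2386 = 12358.
Balance at y = 1652 requires (12358 + w·1201) / (7 + w) = 1652.
So w = (1652·7 − 12358)/(1201 − 1652) = -794/-451 ≈ 1.76.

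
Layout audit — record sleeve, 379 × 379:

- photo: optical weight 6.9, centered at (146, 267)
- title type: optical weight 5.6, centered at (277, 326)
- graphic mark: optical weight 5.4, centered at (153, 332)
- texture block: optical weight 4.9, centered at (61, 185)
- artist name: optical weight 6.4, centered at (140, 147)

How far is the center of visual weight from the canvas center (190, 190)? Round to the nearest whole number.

≈ 69

Total weight = 6.9 + 5.6 + 5.4 + 4.9 + 6.4 = 29.2.
x: (6.9·146 + 5.6·277 + 5.4·153 + 4.9·61 + 6.4·140) / 29.2 = 4579.7 / 29.2 ≈ 156.84
y: (6.9·267 + 5.6·326 + 5.4·332 + 4.9·185 + 6.4·147) / 29.2 = 7308.0 / 29.2 ≈ 250.27
Relative to (190, 190): Δ = (-33.16, 60.27); |Δ| = √(-33.16² + 60.27²) ≈ 68.79.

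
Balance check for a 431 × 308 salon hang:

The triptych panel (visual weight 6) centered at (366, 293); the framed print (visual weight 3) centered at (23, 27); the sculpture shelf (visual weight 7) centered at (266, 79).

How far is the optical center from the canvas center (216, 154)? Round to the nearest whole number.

Weights sum to 6 + 3 + 7 = 16.
x-moment: 6·366 + 3·23 + 7·266 = 4127; centroid 4127/16 ≈ 257.94.
y-moment: 6·293 + 3·27 + 7·79 = 2392; centroid 2392/16 ≈ 149.50.
Relative to (216, 154): Δ = (41.94, -4.50); |Δ| = √(41.94² + -4.50²) ≈ 42.18.

≈ 42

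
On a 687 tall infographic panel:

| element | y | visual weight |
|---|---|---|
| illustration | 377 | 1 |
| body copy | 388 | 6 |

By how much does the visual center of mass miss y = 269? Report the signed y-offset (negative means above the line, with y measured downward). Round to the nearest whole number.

≈ 117

Total weight = 1 + 6 = 7.
y-moment: 1·377 + 6·388 = 2705; centroid 2705/7 ≈ 386.43.
Offset from y = 269: 386.43 − 269 ≈ 117.43.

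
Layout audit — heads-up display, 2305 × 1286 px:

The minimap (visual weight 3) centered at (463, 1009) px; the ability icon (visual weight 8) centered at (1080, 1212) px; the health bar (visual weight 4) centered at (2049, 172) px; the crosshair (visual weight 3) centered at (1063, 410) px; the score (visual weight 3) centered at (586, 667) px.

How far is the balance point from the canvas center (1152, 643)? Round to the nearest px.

≈ 157 px

Σw = 3 + 8 + 4 + 3 + 3 = 21.
x-moment: 3·463 + 8·1080 + 4·2049 + 3·1063 + 3·586 = 23172; centroid 23172/21 ≈ 1103.43.
y-moment: 3·1009 + 8·1212 + 4·172 + 3·410 + 3·667 = 16642; centroid 16642/21 ≈ 792.48.
From (1152, 643): dx = -48.57, dy = 149.48, so the distance is √(dx²+dy²) ≈ 157.17.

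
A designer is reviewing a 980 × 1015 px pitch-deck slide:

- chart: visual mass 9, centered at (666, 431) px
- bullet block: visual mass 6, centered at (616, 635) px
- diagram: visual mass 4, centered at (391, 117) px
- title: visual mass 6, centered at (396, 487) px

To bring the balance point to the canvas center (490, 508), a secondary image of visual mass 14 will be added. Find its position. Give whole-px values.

(391, 624)

After adding the secondary image, total weight = 9 + 6 + 4 + 6 + 14 = 39.
x: need Σw·x = 39·490 = 19110. Existing = 9·666 + 6·616 + 4·391 + 6·396 = 13630. Remainder 5480 / 14 ≈ 391.43.
y: need Σw·y = 39·508 = 19812. Existing = 9·431 + 6·635 + 4·117 + 6·487 = 11079. Remainder 8733 / 14 ≈ 623.79.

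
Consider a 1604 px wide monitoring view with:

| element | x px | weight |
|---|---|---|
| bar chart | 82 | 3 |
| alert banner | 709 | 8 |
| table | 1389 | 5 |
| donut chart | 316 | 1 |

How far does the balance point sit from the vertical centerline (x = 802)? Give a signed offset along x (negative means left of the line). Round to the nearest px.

Total weight = 3 + 8 + 5 + 1 = 17.
Σw·x = 3·82 + 8·709 + 5·1389 + 1·316 = 13179, so x̄ = 13179/17 ≈ 775.24.
Difference: 775.24 − 802 ≈ -26.76.

≈ -27 px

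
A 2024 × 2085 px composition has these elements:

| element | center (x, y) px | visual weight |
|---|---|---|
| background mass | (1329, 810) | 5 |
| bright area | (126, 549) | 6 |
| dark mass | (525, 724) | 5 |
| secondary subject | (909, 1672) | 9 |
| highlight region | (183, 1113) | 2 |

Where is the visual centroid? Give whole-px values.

(688, 1046)

Total weight = 5 + 6 + 5 + 9 + 2 = 27.
x: (5·1329 + 6·126 + 5·525 + 9·909 + 2·183) / 27 = 18573 / 27 ≈ 687.89
y: (5·810 + 6·549 + 5·724 + 9·1672 + 2·1113) / 27 = 28238 / 27 ≈ 1045.85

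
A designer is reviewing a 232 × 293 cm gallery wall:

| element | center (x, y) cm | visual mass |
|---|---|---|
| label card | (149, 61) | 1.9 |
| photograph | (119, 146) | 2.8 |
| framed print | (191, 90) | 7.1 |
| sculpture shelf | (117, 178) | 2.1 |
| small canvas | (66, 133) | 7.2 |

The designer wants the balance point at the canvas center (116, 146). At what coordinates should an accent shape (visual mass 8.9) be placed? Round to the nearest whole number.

(88, 212)

With the accent shape, Σw becomes 1.9 + 2.8 + 7.1 + 2.1 + 7.2 + 8.9 = 30.0.
x: need Σw·x = 30.0·116 = 3480.0. Existing = 1.9·149 + 2.8·119 + 7.1·191 + 2.1·117 + 7.2·66 = 2693.3. Remainder 786.7 / 8.9 ≈ 88.39.
y: need Σw·y = 30.0·146 = 4380.0. Existing = 1.9·61 + 2.8·146 + 7.1·90 + 2.1·178 + 7.2·133 = 2495.1. Remainder 1884.9 / 8.9 ≈ 211.79.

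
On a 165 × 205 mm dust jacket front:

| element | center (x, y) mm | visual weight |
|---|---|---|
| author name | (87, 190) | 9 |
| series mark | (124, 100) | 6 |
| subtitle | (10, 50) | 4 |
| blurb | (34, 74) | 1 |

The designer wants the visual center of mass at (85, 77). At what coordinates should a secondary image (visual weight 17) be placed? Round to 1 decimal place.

With the secondary image, Σw becomes 9 + 6 + 4 + 1 + 17 = 37.
x: need Σw·x = 37·85 = 3145. Existing = 9·87 + 6·124 + 4·10 + 1·34 = 1601. Remainder 1544 / 17 ≈ 90.82.
y: need Σw·y = 37·77 = 2849. Existing = 9·190 + 6·100 + 4·50 + 1·74 = 2584. Remainder 265 / 17 ≈ 15.59.

(90.8, 15.6)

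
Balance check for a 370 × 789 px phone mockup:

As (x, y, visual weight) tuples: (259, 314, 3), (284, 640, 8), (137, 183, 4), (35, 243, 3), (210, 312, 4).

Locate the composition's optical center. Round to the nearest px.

Weights sum to 3 + 8 + 4 + 3 + 4 = 22.
x-moment: 3·259 + 8·284 + 4·137 + 3·35 + 4·210 = 4542; centroid 4542/22 ≈ 206.45.
y-moment: 3·314 + 8·640 + 4·183 + 3·243 + 4·312 = 8771; centroid 8771/22 ≈ 398.68.

(206, 399)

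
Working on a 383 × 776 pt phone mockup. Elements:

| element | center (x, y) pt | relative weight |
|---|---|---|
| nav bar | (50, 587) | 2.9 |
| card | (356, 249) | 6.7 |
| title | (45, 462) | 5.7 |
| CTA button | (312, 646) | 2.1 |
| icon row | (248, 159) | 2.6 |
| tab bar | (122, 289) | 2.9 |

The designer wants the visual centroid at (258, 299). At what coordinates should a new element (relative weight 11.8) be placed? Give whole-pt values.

(382, 149)

With the new element, Σw becomes 2.9 + 6.7 + 5.7 + 2.1 + 2.6 + 2.9 + 11.8 = 34.7.
Along x: (4440.5 + 11.8·x) / 34.7 = 258 (existing moment 2.9·50 + 6.7·356 + 5.7·45 + 2.1·312 + 2.6·248 + 2.9·122 = 4440.5) ⇒ x = (8952.6 − 4440.5) / 11.8 ≈ 382.38.
Along y: (8612.1 + 11.8·y) / 34.7 = 299 (existing moment 2.9·587 + 6.7·249 + 5.7·462 + 2.1·646 + 2.6·159 + 2.9·289 = 8612.1) ⇒ y = (10375.3 − 8612.1) / 11.8 ≈ 149.42.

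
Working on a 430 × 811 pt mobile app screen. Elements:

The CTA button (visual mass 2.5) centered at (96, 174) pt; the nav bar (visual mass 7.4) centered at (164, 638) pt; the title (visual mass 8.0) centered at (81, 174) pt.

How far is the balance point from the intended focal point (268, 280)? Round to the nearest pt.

Weights sum to 2.5 + 7.4 + 8.0 = 17.9.
x: (2.5·96 + 7.4·164 + 8.0·81) / 17.9 = 2101.6 / 17.9 ≈ 117.41
y: (2.5·174 + 7.4·638 + 8.0·174) / 17.9 = 6548.2 / 17.9 ≈ 365.82
Relative to (268, 280): Δ = (-150.59, 85.82); |Δ| = √(-150.59² + 85.82²) ≈ 173.33.

≈ 173 pt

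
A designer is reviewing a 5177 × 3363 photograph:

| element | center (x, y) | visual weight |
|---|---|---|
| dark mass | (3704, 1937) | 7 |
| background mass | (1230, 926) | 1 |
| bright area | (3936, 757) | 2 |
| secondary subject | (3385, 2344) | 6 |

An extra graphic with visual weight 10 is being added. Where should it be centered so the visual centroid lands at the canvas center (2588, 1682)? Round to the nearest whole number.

After adding the extra graphic, total weight = 7 + 1 + 2 + 6 + 10 = 26.
x: need Σw·x = 26·2588 = 67288. Existing = 7·3704 + 1·1230 + 2·3936 + 6·3385 = 55340. Remainder 11948 / 10 ≈ 1194.80.
y: need Σw·y = 26·1682 = 43732. Existing = 7·1937 + 1·926 + 2·757 + 6·2344 = 30063. Remainder 13669 / 10 ≈ 1366.90.

(1195, 1367)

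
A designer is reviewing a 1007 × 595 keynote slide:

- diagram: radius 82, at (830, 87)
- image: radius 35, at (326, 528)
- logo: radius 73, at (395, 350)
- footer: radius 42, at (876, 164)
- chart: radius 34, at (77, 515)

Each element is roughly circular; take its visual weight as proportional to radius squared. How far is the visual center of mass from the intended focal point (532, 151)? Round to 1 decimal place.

≈ 116.7

r² weights: diagram 82² = 6724, image 35² = 1225, logo 73² = 5329, footer 42² = 1764, chart 34² = 1156. Total = 16198.
x-moment: 6724·830 + 1225·326 + 5329·395 + 1764·876 + 1156·77 = 9719501; centroid 9719501/16198 ≈ 600.04.
y-moment: 6724·87 + 1225·528 + 5329·350 + 1764·164 + 1156·515 = 3981574; centroid 3981574/16198 ≈ 245.81.
Offset from (532, 151): Δx ≈ 68.04, Δy ≈ 94.81; distance = √(Δx² + Δy²) ≈ 116.70.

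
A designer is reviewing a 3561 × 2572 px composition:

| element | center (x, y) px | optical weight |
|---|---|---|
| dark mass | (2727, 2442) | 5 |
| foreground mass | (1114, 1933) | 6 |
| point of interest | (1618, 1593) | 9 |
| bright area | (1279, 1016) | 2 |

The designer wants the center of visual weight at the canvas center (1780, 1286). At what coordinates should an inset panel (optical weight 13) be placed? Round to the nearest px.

(1912, 372)

With the inset panel, Σw becomes 5 + 6 + 9 + 2 + 13 = 35.
x: need Σw·x = 35·1780 = 62300. Existing = 5·2727 + 6·1114 + 9·1618 + 2·1279 = 37439. Remainder 24861 / 13 ≈ 1912.38.
y: need Σw·y = 35·1286 = 45010. Existing = 5·2442 + 6·1933 + 9·1593 + 2·1016 = 40177. Remainder 4833 / 13 ≈ 371.77.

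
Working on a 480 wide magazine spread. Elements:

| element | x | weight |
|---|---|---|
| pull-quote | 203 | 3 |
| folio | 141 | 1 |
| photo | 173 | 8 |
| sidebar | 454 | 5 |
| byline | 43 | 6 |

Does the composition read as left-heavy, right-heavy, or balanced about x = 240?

left-heavy

Σw = 3 + 1 + 8 + 5 + 6 = 23.
x: (3·203 + 1·141 + 8·173 + 5·454 + 6·43) / 23 = 4662 / 23 ≈ 202.70
Since 202.7 is left of 240, the composition reads left-heavy.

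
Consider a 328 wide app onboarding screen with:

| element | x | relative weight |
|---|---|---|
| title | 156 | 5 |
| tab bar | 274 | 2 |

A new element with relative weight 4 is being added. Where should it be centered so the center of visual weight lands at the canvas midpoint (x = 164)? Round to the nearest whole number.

With the new element, Σw becomes 5 + 2 + 4 = 11.
Along x: (1328 + 4·x) / 11 = 164 (existing moment 5·156 + 2·274 = 1328) ⇒ x = (1804 − 1328) / 4 ≈ 119.00.

x ≈ 119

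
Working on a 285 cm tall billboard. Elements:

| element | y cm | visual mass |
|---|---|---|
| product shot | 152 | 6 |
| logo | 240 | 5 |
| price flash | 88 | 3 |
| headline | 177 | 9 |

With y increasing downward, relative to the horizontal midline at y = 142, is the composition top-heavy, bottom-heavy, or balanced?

bottom-heavy

Weights sum to 6 + 5 + 3 + 9 = 23.
Σw·y = 6·152 + 5·240 + 3·88 + 9·177 = 3969, so ȳ = 3969/23 ≈ 172.57.
172.6 vs midline 142 → bottom-heavy.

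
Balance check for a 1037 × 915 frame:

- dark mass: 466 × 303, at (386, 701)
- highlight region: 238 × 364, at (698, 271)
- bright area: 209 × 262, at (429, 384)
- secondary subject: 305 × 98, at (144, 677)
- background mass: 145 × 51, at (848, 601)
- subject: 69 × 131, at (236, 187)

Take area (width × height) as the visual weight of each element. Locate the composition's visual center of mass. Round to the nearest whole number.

Areas: dark mass 466·303 = 141198, highlight region 238·364 = 86632, bright area 209·262 = 54758, secondary subject 305·98 = 29890, background mass 145·51 = 7395, subject 69·131 = 9039. Total weight = 328912.
Σw·x = 151171070; x̄ = 151171070/328912 ≈ 459.61.
Σw·y = 169854360; ȳ = 169854360/328912 ≈ 516.41.

(460, 516)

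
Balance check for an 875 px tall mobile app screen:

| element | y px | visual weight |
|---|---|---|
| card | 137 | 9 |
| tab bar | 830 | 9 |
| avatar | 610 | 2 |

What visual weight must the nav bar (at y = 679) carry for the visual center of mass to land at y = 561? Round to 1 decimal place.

w ≈ 11.0

Existing Σw = 20 (9 + 9 + 2); existing moment 9·137 + 9·830 + 2·610 = 9923.
For the centroid to hit 561: (9923 + w·679) / (20 + w) = 561.
So w = (561·20 − 9923)/(679 − 561) = 1297/118 ≈ 10.99.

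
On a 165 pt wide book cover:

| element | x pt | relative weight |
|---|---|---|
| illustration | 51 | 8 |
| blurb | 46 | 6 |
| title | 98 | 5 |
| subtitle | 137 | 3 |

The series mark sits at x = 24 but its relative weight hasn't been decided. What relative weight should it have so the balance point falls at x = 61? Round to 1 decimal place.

w ≈ 6.6

Known weights sum to 8 + 6 + 5 + 3 = 22; their moment is 8·51 + 6·46 + 5·98 + 3·137 = 1585.
For the centroid to hit 61: (1585 + w·24) / (22 + w) = 61.
Solving: w = (61·22 − 1585) / (24 − 61) = -243 / -37 ≈ 6.57.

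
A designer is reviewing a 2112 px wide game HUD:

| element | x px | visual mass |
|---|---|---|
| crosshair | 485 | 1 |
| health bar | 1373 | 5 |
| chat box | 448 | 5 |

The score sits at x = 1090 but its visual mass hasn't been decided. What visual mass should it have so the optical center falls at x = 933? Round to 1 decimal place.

Existing Σw = 11 (1 + 5 + 5); existing moment 1·485 + 5·1373 + 5·448 = 9590.
Set Σw·x/Σw = 933: (9590 + 1090w) = 933·(11 + w).
Rearranging, w·(1090 − 933) = 933·11 − 9590 = 673, so w ≈ 673/157 = 4.29.

w ≈ 4.3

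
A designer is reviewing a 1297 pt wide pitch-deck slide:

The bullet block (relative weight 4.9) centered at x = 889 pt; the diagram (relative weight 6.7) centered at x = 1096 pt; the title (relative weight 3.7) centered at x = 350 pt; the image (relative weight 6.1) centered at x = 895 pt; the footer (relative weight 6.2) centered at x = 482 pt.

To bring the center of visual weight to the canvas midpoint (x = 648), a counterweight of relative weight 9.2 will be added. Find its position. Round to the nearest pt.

x ≈ 261

After adding the counterweight, total weight = 4.9 + 6.7 + 3.7 + 6.1 + 6.2 + 9.2 = 36.8.
x: target moment 36.8×648 = 23846.4; current 4.9·889 + 6.7·1096 + 3.7·350 + 6.1·895 + 6.2·482 = 21442.2; the counterweight supplies 2404.2, so x = 2404.2/9.2 ≈ 261.33.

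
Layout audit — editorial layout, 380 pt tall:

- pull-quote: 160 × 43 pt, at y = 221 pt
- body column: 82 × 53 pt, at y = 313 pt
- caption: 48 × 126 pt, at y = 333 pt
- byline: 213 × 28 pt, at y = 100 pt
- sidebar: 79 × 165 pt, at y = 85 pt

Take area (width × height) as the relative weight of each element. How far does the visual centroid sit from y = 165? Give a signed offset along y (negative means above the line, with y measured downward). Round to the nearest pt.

Areas: pull-quote 160·43 = 6880, body column 82·53 = 4346, caption 48·126 = 6048, byline 213·28 = 5964, sidebar 79·165 = 13035. Total weight = 36273.
y-moment: 6880·221 + 4346·313 + 6048·333 + 5964·100 + 13035·85 = 6599137; centroid 6599137/36273 ≈ 181.93.
Against y = 165, that's 181.93 − 165 = 16.93.

≈ 17 pt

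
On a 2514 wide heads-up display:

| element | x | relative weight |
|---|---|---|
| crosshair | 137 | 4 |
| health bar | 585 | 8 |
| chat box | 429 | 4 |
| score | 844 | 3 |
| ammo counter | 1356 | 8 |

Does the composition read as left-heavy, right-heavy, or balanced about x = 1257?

Weights sum to 4 + 8 + 4 + 3 + 8 = 27.
x-moment: 4·137 + 8·585 + 4·429 + 3·844 + 8·1356 = 20324; centroid 20324/27 ≈ 752.74.
752.7 lies left of the midline 1257, so the layout is left-heavy.

left-heavy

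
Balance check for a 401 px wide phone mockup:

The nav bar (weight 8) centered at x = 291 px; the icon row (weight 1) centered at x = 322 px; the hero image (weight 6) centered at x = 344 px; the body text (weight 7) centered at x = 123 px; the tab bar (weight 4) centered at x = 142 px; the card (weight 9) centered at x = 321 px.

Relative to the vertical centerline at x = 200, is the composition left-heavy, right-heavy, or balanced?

Total weight = 8 + 1 + 6 + 7 + 4 + 9 = 35.
x: moment 9032 / weight 35 ≈ 258.06
Since 258.1 is right of 200, the composition reads right-heavy.

right-heavy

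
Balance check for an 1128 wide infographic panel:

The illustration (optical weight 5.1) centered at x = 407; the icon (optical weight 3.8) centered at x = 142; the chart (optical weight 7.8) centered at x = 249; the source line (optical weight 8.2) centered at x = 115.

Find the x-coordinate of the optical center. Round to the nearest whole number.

x ≈ 221

Weights sum to 5.1 + 3.8 + 7.8 + 8.2 = 24.9.
x-moment: 5.1·407 + 3.8·142 + 7.8·249 + 8.2·115 = 5500.5; centroid 5500.5/24.9 ≈ 220.90.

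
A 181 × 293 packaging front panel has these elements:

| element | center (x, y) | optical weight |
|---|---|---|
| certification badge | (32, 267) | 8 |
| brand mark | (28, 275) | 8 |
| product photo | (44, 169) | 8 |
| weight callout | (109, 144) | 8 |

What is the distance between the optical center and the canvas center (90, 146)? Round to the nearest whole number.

≈ 77

Total weight = 8 + 8 + 8 + 8 = 32.
x-moment: 8·32 + 8·28 + 8·44 + 8·109 = 1704; centroid 1704/32 ≈ 53.25.
y-moment: 8·267 + 8·275 + 8·169 + 8·144 = 6840; centroid 6840/32 ≈ 213.75.
Relative to (90, 146): Δ = (-36.75, 67.75); |Δ| = √(-36.75² + 67.75²) ≈ 77.08.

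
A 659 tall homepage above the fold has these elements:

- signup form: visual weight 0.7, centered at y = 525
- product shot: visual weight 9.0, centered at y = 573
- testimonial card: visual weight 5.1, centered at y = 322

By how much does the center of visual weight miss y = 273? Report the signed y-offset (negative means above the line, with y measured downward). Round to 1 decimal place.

Total weight = 0.7 + 9.0 + 5.1 = 14.8.
Σw·y = 0.7·525 + 9.0·573 + 5.1·322 = 7166.7, so ȳ = 7166.7/14.8 ≈ 484.24.
Against y = 273, that's 484.24 − 273 = 211.24.

≈ 211.2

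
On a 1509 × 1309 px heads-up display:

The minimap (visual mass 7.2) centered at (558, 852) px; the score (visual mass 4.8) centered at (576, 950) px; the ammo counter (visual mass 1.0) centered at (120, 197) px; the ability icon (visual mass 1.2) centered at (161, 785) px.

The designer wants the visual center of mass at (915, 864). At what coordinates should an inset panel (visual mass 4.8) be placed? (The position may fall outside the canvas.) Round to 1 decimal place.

(2143.6, 954.7)

With the inset panel, Σw becomes 7.2 + 4.8 + 1.0 + 1.2 + 4.8 = 19.0.
Along x: (7095.6 + 4.8·x) / 19.0 = 915 (existing moment 7.2·558 + 4.8·576 + 1.0·120 + 1.2·161 = 7095.6) ⇒ x = (17385.0 − 7095.6) / 4.8 ≈ 2143.63.
Along y: (11833.4 + 4.8·y) / 19.0 = 864 (existing moment 7.2·852 + 4.8·950 + 1.0·197 + 1.2·785 = 11833.4) ⇒ y = (16416.0 − 11833.4) / 4.8 ≈ 954.71.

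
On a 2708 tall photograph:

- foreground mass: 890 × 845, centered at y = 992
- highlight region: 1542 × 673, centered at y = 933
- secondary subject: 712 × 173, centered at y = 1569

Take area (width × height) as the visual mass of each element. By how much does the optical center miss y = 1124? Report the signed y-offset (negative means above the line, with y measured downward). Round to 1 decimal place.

≈ -126.9

Taking area as weight: foreground mass 890·845 = 752050, highlight region 1542·673 = 1037766, secondary subject 712·173 = 123176. Sum 1912992.
y: (752050·992 + 1037766·933 + 123176·1569) / 1912992 = 1907532422 / 1912992 ≈ 997.15
Difference: 997.15 − 1124 ≈ -126.85.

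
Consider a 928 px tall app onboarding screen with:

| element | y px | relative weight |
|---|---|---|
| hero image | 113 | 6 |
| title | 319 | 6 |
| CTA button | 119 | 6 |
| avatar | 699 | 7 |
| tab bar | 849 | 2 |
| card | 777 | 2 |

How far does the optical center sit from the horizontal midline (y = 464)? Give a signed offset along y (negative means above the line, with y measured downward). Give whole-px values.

Total weight = 6 + 6 + 6 + 7 + 2 + 2 = 29.
Σw·y = 6·113 + 6·319 + 6·119 + 7·699 + 2·849 + 2·777 = 11451, so ȳ = 11451/29 ≈ 394.86.
Against y = 464, that's 394.86 − 464 = -69.14.

≈ -69 px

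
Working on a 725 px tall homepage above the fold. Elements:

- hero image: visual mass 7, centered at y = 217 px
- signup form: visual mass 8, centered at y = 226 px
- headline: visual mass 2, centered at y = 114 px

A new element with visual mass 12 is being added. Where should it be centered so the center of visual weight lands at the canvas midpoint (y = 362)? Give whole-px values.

After adding the new element, total weight = 7 + 8 + 2 + 12 = 29.
Along y: (3555 + 12·y) / 29 = 362 (existing moment 7·217 + 8·226 + 2·114 = 3555) ⇒ y = (10498 − 3555) / 12 ≈ 578.58.

y ≈ 579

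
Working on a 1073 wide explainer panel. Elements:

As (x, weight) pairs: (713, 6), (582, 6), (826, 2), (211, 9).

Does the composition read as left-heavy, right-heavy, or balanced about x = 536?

Weights sum to 6 + 6 + 2 + 9 = 23.
x-moment: 6·713 + 6·582 + 2·826 + 9·211 = 11321; centroid 11321/23 ≈ 492.22.
492.2 vs midline 536 → left-heavy.

left-heavy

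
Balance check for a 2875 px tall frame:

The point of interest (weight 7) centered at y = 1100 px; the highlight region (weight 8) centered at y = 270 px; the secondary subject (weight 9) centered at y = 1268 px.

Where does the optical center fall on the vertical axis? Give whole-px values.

y ≈ 886

Weights sum to 7 + 8 + 9 = 24.
y-moment: 7·1100 + 8·270 + 9·1268 = 21272; centroid 21272/24 ≈ 886.33.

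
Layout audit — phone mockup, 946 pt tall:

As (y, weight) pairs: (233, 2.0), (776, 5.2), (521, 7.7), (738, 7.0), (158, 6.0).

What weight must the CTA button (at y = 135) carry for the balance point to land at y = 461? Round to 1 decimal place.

w ≈ 5.4

Existing Σw = 27.9 (2.0 + 5.2 + 7.7 + 7.0 + 6.0); existing moment 2.0·233 + 5.2·776 + 7.7·521 + 7.0·738 + 6.0·158 = 14626.9.
Balance at y = 461 requires (14626.9 + w·135) / (27.9 + w) = 461.
So w = (461·27.9 − 14626.9)/(135 − 461) = -1765.0/-326 ≈ 5.41.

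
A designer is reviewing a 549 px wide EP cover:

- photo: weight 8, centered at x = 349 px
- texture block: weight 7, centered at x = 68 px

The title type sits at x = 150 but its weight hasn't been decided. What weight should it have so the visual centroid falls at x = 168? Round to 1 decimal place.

Existing Σw = 15 (8 + 7); existing moment 8·349 + 7·68 = 3268.
Set Σw·x/Σw = 168: (3268 + 150w) = 168·(15 + w).
Solving: w = (168·15 − 3268) / (150 − 168) = -748 / -18 ≈ 41.56.

w ≈ 41.6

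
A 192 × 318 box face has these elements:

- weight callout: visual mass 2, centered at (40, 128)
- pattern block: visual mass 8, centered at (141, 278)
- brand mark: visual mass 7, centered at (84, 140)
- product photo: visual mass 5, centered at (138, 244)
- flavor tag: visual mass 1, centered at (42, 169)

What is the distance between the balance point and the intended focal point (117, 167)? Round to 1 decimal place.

Weights sum to 2 + 8 + 7 + 5 + 1 = 23.
Σw·x = 2·40 + 8·141 + 7·84 + 5·138 + 1·42 = 2528, so x̄ = 2528/23 ≈ 109.91.
Σw·y = 2·128 + 8·278 + 7·140 + 5·244 + 1·169 = 4849, so ȳ = 4849/23 ≈ 210.83.
Offset from (117, 167): Δx ≈ -7.09, Δy ≈ 43.83; distance = √(Δx² + Δy²) ≈ 44.40.

≈ 44.4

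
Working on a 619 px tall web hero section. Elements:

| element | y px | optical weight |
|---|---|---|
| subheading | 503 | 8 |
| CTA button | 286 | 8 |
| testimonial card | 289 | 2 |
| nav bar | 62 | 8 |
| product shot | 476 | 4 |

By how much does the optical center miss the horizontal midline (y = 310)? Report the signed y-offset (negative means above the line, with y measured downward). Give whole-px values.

Σw = 8 + 8 + 2 + 8 + 4 = 30.
Σw·y = 8·503 + 8·286 + 2·289 + 8·62 + 4·476 = 9290, so ȳ = 9290/30 ≈ 309.67.
Against y = 310, that's 309.67 − 310 = -0.33.

≈ 0 px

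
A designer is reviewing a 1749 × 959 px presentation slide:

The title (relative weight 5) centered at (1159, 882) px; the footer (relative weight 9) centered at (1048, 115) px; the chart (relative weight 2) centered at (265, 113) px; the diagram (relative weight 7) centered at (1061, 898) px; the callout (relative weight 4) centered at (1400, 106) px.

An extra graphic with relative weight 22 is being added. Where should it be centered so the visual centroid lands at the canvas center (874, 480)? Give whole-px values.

With the extra graphic, Σw becomes 5 + 9 + 2 + 7 + 4 + 22 = 49.
x: need Σw·x = 49·874 = 42826. Existing = 5·1159 + 9·1048 + 2·265 + 7·1061 + 4·1400 = 28784. Remainder 14042 / 22 ≈ 638.27.
y: need Σw·y = 49·480 = 23520. Existing = 5·882 + 9·115 + 2·113 + 7·898 + 4·106 = 12381. Remainder 11139 / 22 ≈ 506.32.

(638, 506)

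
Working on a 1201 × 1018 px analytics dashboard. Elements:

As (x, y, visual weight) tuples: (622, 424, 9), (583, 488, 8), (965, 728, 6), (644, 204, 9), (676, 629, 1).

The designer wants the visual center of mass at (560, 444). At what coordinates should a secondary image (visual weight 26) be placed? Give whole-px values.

After adding the secondary image, total weight = 9 + 8 + 6 + 9 + 1 + 26 = 59.
Along x: (22524 + 26·x) / 59 = 560 (existing moment 9·622 + 8·583 + 6·965 + 9·644 + 1·676 = 22524) ⇒ x = (33040 − 22524) / 26 ≈ 404.46.
Along y: (14553 + 26·y) / 59 = 444 (existing moment 9·424 + 8·488 + 6·728 + 9·204 + 1·629 = 14553) ⇒ y = (26196 − 14553) / 26 ≈ 447.81.

(404, 448)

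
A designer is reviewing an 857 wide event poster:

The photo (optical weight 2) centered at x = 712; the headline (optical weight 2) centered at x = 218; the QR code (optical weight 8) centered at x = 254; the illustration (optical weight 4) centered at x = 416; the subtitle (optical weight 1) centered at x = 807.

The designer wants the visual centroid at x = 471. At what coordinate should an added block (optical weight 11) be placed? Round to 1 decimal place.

x ≈ 620.5

After adding the added block, total weight = 2 + 2 + 8 + 4 + 1 + 11 = 28.
Along x: (6363 + 11·x) / 28 = 471 (existing moment 2·712 + 2·218 + 8·254 + 4·416 + 1·807 = 6363) ⇒ x = (13188 − 6363) / 11 ≈ 620.45.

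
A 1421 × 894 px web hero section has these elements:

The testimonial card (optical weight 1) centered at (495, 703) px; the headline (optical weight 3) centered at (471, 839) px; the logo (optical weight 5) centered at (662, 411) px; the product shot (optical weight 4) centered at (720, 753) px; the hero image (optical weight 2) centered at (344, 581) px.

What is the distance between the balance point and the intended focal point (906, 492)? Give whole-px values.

Weights sum to 1 + 3 + 5 + 4 + 2 = 15.
Σw·x = 1·495 + 3·471 + 5·662 + 4·720 + 2·344 = 8786, so x̄ = 8786/15 ≈ 585.73.
Σw·y = 1·703 + 3·839 + 5·411 + 4·753 + 2·581 = 9449, so ȳ = 9449/15 ≈ 629.93.
Relative to (906, 492): Δ = (-320.27, 137.93); |Δ| = √(-320.27² + 137.93²) ≈ 348.71.

≈ 349 px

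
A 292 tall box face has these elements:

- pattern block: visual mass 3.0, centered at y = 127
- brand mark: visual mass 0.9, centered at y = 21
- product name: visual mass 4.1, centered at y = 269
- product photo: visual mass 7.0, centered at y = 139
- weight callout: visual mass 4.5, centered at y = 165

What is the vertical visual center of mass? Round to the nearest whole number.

y ≈ 165

Weights sum to 3.0 + 0.9 + 4.1 + 7.0 + 4.5 = 19.5.
y-moment: 3.0·127 + 0.9·21 + 4.1·269 + 7.0·139 + 4.5·165 = 3218.3; centroid 3218.3/19.5 ≈ 165.04.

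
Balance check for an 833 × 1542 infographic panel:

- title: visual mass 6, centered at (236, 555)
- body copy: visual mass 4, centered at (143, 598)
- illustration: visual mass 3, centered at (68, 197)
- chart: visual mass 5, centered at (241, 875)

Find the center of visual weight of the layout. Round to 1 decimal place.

Σw = 6 + 4 + 3 + 5 = 18.
x: (6·236 + 4·143 + 3·68 + 5·241) / 18 = 3397 / 18 ≈ 188.72
y: (6·555 + 4·598 + 3·197 + 5·875) / 18 = 10688 / 18 ≈ 593.78

(188.7, 593.8)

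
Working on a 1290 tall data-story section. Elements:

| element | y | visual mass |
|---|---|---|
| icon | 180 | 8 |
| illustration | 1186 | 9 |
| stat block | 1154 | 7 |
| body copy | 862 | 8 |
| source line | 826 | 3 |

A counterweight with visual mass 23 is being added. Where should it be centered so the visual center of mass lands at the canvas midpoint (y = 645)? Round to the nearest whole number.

With the counterweight, Σw becomes 8 + 9 + 7 + 8 + 3 + 23 = 58.
y: need Σw·y = 58·645 = 37410. Existing = 8·180 + 9·1186 + 7·1154 + 8·862 + 3·826 = 29566. Remainder 7844 / 23 ≈ 341.04.

y ≈ 341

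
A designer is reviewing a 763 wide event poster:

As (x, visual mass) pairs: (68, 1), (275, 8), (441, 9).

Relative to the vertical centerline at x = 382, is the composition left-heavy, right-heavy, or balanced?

left-heavy

Weights sum to 1 + 8 + 9 = 18.
x: (1·68 + 8·275 + 9·441) / 18 = 6237 / 18 ≈ 346.50
346.5 vs midline 382 → left-heavy.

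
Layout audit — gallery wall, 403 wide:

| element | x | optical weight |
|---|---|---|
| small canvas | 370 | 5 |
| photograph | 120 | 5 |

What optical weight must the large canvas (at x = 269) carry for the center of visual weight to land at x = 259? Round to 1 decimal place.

w ≈ 14.0

Known weights sum to 5 + 5 = 10; their moment is 5·370 + 5·120 = 2450.
Balance at x = 259 requires (2450 + w·269) / (10 + w) = 259.
So w = (259·10 − 2450)/(269 − 259) = 140/10 ≈ 14.00.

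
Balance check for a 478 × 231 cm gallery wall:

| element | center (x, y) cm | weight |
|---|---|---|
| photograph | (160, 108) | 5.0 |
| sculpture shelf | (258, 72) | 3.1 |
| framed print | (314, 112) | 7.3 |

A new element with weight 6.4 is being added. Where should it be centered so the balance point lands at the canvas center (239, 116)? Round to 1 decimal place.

With the new element, Σw becomes 5.0 + 3.1 + 7.3 + 6.4 = 21.8.
x: target moment 21.8×239 = 5210.2; current 5.0·160 + 3.1·258 + 7.3·314 = 3892.0; the new element supplies 1318.2, so x = 1318.2/6.4 ≈ 205.97.
y: target moment 21.8×116 = 2528.8; current 5.0·108 + 3.1·72 + 7.3·112 = 1580.8; the new element supplies 948.0, so y = 948.0/6.4 ≈ 148.13.

(206.0, 148.1)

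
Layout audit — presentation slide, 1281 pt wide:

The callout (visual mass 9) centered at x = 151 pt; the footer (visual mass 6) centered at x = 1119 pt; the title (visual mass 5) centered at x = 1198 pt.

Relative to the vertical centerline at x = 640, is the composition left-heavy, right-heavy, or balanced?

right-heavy

Weights sum to 9 + 6 + 5 = 20.
x-moment: 9·151 + 6·1119 + 5·1198 = 14063; centroid 14063/20 ≈ 703.15.
Since 703.1 is right of 640, the composition reads right-heavy.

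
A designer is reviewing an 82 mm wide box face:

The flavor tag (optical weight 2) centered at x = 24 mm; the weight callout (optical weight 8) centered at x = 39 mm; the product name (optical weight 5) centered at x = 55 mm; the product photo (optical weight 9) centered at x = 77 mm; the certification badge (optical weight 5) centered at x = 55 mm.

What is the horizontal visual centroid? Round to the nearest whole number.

x ≈ 55

Weights sum to 2 + 8 + 5 + 9 + 5 = 29.
Σw·x = 2·24 + 8·39 + 5·55 + 9·77 + 5·55 = 1603, so x̄ = 1603/29 ≈ 55.28.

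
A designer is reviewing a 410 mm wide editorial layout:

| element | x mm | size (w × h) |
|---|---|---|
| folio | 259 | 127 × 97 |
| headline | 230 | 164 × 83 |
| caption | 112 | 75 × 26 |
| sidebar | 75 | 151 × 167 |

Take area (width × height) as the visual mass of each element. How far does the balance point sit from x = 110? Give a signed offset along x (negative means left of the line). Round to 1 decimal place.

≈ 48.8 mm

Areas: folio 127·97 = 12319, headline 164·83 = 13612, caption 75·26 = 1950, sidebar 151·167 = 25217. Total weight = 53098.
x-moment: 12319·259 + 13612·230 + 1950·112 + 25217·75 = 8431056; centroid 8431056/53098 ≈ 158.78.
Difference: 158.78 − 110 ≈ 48.78.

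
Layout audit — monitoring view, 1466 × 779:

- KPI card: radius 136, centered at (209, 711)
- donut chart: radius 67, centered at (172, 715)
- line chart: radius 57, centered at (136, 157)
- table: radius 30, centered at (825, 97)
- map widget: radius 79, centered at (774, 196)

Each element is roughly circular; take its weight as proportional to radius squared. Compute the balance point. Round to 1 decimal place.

(319.2, 544.7)

Weights ∝ r²: KPI card 136² = 18496, donut chart 67² = 4489, line chart 57² = 3249, table 30² = 900, map widget 79² = 6241; Σw = 33375.
x-moment: 18496·209 + 4489·172 + 3249·136 + 900·825 + 6241·774 = 10652670; centroid 10652670/33375 ≈ 319.18.
y-moment: 18496·711 + 4489·715 + 3249·157 + 900·97 + 6241·196 = 18180920; centroid 18180920/33375 ≈ 544.75.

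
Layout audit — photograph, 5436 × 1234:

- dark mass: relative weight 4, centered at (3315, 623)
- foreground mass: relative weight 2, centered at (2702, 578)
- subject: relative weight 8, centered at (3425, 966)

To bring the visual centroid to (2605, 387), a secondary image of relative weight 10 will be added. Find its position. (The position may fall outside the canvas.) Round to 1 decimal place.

(1645.6, -208.8)

After adding the secondary image, total weight = 4 + 2 + 8 + 10 = 24.
x: target moment 24×2605 = 62520; current 4·3315 + 2·2702 + 8·3425 = 46064; the secondary image supplies 16456, so x = 16456/10 ≈ 1645.60.
y: target moment 24×387 = 9288; current 4·623 + 2·578 + 8·966 = 11376; the secondary image supplies -2088, so y = -2088/10 ≈ -208.80.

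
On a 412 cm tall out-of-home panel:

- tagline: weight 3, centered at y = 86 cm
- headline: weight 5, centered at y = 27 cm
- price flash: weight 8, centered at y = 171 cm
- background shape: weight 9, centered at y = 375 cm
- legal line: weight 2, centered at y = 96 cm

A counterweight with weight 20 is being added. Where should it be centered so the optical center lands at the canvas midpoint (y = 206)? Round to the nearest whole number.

After adding the counterweight, total weight = 3 + 5 + 8 + 9 + 2 + 20 = 47.
y: need Σw·y = 47·206 = 9682. Existing = 3·86 + 5·27 + 8·171 + 9·375 + 2·96 = 5328. Remainder 4354 / 20 ≈ 217.70.

y ≈ 218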